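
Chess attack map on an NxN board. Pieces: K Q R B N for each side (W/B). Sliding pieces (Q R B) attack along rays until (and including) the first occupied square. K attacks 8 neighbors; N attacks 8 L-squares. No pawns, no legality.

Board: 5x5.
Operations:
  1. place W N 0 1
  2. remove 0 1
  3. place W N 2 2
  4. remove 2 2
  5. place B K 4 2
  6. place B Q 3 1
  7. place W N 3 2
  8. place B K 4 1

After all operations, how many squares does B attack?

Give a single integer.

Answer: 15

Derivation:
Op 1: place WN@(0,1)
Op 2: remove (0,1)
Op 3: place WN@(2,2)
Op 4: remove (2,2)
Op 5: place BK@(4,2)
Op 6: place BQ@(3,1)
Op 7: place WN@(3,2)
Op 8: place BK@(4,1)
Per-piece attacks for B:
  BQ@(3,1): attacks (3,2) (3,0) (4,1) (2,1) (1,1) (0,1) (4,2) (4,0) (2,2) (1,3) (0,4) (2,0) [ray(0,1) blocked at (3,2); ray(1,0) blocked at (4,1); ray(1,1) blocked at (4,2)]
  BK@(4,1): attacks (4,2) (4,0) (3,1) (3,2) (3,0)
  BK@(4,2): attacks (4,3) (4,1) (3,2) (3,3) (3,1)
Union (15 distinct): (0,1) (0,4) (1,1) (1,3) (2,0) (2,1) (2,2) (3,0) (3,1) (3,2) (3,3) (4,0) (4,1) (4,2) (4,3)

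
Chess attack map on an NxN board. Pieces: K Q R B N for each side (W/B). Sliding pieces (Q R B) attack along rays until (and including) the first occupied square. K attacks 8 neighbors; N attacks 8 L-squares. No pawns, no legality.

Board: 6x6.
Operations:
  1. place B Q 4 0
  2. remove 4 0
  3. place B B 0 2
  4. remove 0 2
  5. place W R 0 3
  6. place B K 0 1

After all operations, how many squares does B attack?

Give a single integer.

Op 1: place BQ@(4,0)
Op 2: remove (4,0)
Op 3: place BB@(0,2)
Op 4: remove (0,2)
Op 5: place WR@(0,3)
Op 6: place BK@(0,1)
Per-piece attacks for B:
  BK@(0,1): attacks (0,2) (0,0) (1,1) (1,2) (1,0)
Union (5 distinct): (0,0) (0,2) (1,0) (1,1) (1,2)

Answer: 5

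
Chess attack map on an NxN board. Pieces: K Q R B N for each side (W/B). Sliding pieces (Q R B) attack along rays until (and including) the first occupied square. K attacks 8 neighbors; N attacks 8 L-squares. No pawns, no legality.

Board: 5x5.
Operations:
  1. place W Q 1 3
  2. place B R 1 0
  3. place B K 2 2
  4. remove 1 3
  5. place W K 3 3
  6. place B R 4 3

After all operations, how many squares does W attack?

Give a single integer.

Answer: 8

Derivation:
Op 1: place WQ@(1,3)
Op 2: place BR@(1,0)
Op 3: place BK@(2,2)
Op 4: remove (1,3)
Op 5: place WK@(3,3)
Op 6: place BR@(4,3)
Per-piece attacks for W:
  WK@(3,3): attacks (3,4) (3,2) (4,3) (2,3) (4,4) (4,2) (2,4) (2,2)
Union (8 distinct): (2,2) (2,3) (2,4) (3,2) (3,4) (4,2) (4,3) (4,4)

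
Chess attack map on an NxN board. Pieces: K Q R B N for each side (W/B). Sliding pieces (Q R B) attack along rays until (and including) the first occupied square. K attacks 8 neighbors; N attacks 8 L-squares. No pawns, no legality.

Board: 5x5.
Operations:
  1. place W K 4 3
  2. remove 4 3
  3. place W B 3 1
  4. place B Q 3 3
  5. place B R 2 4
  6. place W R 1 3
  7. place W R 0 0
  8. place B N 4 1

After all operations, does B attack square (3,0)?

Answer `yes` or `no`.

Op 1: place WK@(4,3)
Op 2: remove (4,3)
Op 3: place WB@(3,1)
Op 4: place BQ@(3,3)
Op 5: place BR@(2,4)
Op 6: place WR@(1,3)
Op 7: place WR@(0,0)
Op 8: place BN@(4,1)
Per-piece attacks for B:
  BR@(2,4): attacks (2,3) (2,2) (2,1) (2,0) (3,4) (4,4) (1,4) (0,4)
  BQ@(3,3): attacks (3,4) (3,2) (3,1) (4,3) (2,3) (1,3) (4,4) (4,2) (2,4) (2,2) (1,1) (0,0) [ray(0,-1) blocked at (3,1); ray(-1,0) blocked at (1,3); ray(-1,1) blocked at (2,4); ray(-1,-1) blocked at (0,0)]
  BN@(4,1): attacks (3,3) (2,2) (2,0)
B attacks (3,0): no

Answer: no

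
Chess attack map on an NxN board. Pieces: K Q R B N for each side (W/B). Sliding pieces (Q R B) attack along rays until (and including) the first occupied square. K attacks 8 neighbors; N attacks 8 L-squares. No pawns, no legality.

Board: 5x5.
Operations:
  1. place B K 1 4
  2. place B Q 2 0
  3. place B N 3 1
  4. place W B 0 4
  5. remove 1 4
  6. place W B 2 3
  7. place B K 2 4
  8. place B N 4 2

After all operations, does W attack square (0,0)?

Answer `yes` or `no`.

Answer: no

Derivation:
Op 1: place BK@(1,4)
Op 2: place BQ@(2,0)
Op 3: place BN@(3,1)
Op 4: place WB@(0,4)
Op 5: remove (1,4)
Op 6: place WB@(2,3)
Op 7: place BK@(2,4)
Op 8: place BN@(4,2)
Per-piece attacks for W:
  WB@(0,4): attacks (1,3) (2,2) (3,1) [ray(1,-1) blocked at (3,1)]
  WB@(2,3): attacks (3,4) (3,2) (4,1) (1,4) (1,2) (0,1)
W attacks (0,0): no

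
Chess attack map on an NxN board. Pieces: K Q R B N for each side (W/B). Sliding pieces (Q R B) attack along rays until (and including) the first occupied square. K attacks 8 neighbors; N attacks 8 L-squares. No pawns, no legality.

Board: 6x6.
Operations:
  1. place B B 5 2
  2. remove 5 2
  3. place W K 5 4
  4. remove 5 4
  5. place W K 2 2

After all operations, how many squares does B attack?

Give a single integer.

Answer: 0

Derivation:
Op 1: place BB@(5,2)
Op 2: remove (5,2)
Op 3: place WK@(5,4)
Op 4: remove (5,4)
Op 5: place WK@(2,2)
Per-piece attacks for B:
Union (0 distinct): (none)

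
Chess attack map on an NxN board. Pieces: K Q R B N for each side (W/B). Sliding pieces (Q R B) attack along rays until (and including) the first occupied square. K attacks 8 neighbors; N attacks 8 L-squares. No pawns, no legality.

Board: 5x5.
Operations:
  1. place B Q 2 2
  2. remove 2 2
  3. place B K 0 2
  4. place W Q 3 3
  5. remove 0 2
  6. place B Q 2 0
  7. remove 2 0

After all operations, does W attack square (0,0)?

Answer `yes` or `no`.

Answer: yes

Derivation:
Op 1: place BQ@(2,2)
Op 2: remove (2,2)
Op 3: place BK@(0,2)
Op 4: place WQ@(3,3)
Op 5: remove (0,2)
Op 6: place BQ@(2,0)
Op 7: remove (2,0)
Per-piece attacks for W:
  WQ@(3,3): attacks (3,4) (3,2) (3,1) (3,0) (4,3) (2,3) (1,3) (0,3) (4,4) (4,2) (2,4) (2,2) (1,1) (0,0)
W attacks (0,0): yes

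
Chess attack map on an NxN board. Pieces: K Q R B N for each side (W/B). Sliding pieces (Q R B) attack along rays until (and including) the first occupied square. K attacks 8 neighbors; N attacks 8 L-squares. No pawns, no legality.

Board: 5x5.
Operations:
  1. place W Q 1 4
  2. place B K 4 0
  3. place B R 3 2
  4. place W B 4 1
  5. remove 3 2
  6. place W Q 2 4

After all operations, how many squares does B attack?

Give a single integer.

Op 1: place WQ@(1,4)
Op 2: place BK@(4,0)
Op 3: place BR@(3,2)
Op 4: place WB@(4,1)
Op 5: remove (3,2)
Op 6: place WQ@(2,4)
Per-piece attacks for B:
  BK@(4,0): attacks (4,1) (3,0) (3,1)
Union (3 distinct): (3,0) (3,1) (4,1)

Answer: 3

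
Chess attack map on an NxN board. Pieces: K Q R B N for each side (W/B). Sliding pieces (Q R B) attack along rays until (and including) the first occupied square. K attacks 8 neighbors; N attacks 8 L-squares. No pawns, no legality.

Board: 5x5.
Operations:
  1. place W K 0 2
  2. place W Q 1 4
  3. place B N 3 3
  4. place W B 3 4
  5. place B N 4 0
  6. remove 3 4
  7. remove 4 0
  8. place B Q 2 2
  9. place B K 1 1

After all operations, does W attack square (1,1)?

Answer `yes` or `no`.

Op 1: place WK@(0,2)
Op 2: place WQ@(1,4)
Op 3: place BN@(3,3)
Op 4: place WB@(3,4)
Op 5: place BN@(4,0)
Op 6: remove (3,4)
Op 7: remove (4,0)
Op 8: place BQ@(2,2)
Op 9: place BK@(1,1)
Per-piece attacks for W:
  WK@(0,2): attacks (0,3) (0,1) (1,2) (1,3) (1,1)
  WQ@(1,4): attacks (1,3) (1,2) (1,1) (2,4) (3,4) (4,4) (0,4) (2,3) (3,2) (4,1) (0,3) [ray(0,-1) blocked at (1,1)]
W attacks (1,1): yes

Answer: yes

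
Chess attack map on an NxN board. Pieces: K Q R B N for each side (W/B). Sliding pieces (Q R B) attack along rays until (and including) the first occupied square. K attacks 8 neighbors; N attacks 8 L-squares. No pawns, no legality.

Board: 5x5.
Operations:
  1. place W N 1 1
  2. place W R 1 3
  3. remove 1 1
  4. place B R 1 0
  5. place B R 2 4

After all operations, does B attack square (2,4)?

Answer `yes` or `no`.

Answer: no

Derivation:
Op 1: place WN@(1,1)
Op 2: place WR@(1,3)
Op 3: remove (1,1)
Op 4: place BR@(1,0)
Op 5: place BR@(2,4)
Per-piece attacks for B:
  BR@(1,0): attacks (1,1) (1,2) (1,3) (2,0) (3,0) (4,0) (0,0) [ray(0,1) blocked at (1,3)]
  BR@(2,4): attacks (2,3) (2,2) (2,1) (2,0) (3,4) (4,4) (1,4) (0,4)
B attacks (2,4): no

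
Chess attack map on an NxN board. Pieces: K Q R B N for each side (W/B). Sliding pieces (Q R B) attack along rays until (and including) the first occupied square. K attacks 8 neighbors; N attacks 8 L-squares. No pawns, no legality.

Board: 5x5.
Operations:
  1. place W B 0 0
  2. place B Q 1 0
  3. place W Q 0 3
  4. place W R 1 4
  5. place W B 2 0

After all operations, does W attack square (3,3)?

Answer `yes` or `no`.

Answer: yes

Derivation:
Op 1: place WB@(0,0)
Op 2: place BQ@(1,0)
Op 3: place WQ@(0,3)
Op 4: place WR@(1,4)
Op 5: place WB@(2,0)
Per-piece attacks for W:
  WB@(0,0): attacks (1,1) (2,2) (3,3) (4,4)
  WQ@(0,3): attacks (0,4) (0,2) (0,1) (0,0) (1,3) (2,3) (3,3) (4,3) (1,4) (1,2) (2,1) (3,0) [ray(0,-1) blocked at (0,0); ray(1,1) blocked at (1,4)]
  WR@(1,4): attacks (1,3) (1,2) (1,1) (1,0) (2,4) (3,4) (4,4) (0,4) [ray(0,-1) blocked at (1,0)]
  WB@(2,0): attacks (3,1) (4,2) (1,1) (0,2)
W attacks (3,3): yes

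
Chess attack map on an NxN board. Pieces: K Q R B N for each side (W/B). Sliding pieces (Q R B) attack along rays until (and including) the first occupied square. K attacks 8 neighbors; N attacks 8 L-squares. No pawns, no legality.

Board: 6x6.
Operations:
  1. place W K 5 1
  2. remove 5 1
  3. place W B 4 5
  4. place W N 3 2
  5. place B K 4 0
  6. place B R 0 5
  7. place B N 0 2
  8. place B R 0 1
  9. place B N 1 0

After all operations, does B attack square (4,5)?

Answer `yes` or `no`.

Op 1: place WK@(5,1)
Op 2: remove (5,1)
Op 3: place WB@(4,5)
Op 4: place WN@(3,2)
Op 5: place BK@(4,0)
Op 6: place BR@(0,5)
Op 7: place BN@(0,2)
Op 8: place BR@(0,1)
Op 9: place BN@(1,0)
Per-piece attacks for B:
  BR@(0,1): attacks (0,2) (0,0) (1,1) (2,1) (3,1) (4,1) (5,1) [ray(0,1) blocked at (0,2)]
  BN@(0,2): attacks (1,4) (2,3) (1,0) (2,1)
  BR@(0,5): attacks (0,4) (0,3) (0,2) (1,5) (2,5) (3,5) (4,5) [ray(0,-1) blocked at (0,2); ray(1,0) blocked at (4,5)]
  BN@(1,0): attacks (2,2) (3,1) (0,2)
  BK@(4,0): attacks (4,1) (5,0) (3,0) (5,1) (3,1)
B attacks (4,5): yes

Answer: yes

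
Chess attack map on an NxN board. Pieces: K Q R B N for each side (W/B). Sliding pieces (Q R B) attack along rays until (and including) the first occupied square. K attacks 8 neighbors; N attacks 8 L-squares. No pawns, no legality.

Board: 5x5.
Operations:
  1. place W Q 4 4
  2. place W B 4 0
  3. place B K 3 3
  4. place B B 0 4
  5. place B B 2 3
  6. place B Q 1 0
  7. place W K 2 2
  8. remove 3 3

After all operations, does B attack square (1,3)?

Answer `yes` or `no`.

Op 1: place WQ@(4,4)
Op 2: place WB@(4,0)
Op 3: place BK@(3,3)
Op 4: place BB@(0,4)
Op 5: place BB@(2,3)
Op 6: place BQ@(1,0)
Op 7: place WK@(2,2)
Op 8: remove (3,3)
Per-piece attacks for B:
  BB@(0,4): attacks (1,3) (2,2) [ray(1,-1) blocked at (2,2)]
  BQ@(1,0): attacks (1,1) (1,2) (1,3) (1,4) (2,0) (3,0) (4,0) (0,0) (2,1) (3,2) (4,3) (0,1) [ray(1,0) blocked at (4,0)]
  BB@(2,3): attacks (3,4) (3,2) (4,1) (1,4) (1,2) (0,1)
B attacks (1,3): yes

Answer: yes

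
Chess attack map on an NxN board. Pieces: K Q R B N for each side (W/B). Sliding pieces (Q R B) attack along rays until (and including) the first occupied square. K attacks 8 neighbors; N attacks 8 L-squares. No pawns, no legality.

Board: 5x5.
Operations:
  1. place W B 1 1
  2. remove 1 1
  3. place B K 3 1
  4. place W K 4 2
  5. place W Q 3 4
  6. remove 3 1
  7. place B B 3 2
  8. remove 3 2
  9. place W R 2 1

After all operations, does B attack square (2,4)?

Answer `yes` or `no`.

Op 1: place WB@(1,1)
Op 2: remove (1,1)
Op 3: place BK@(3,1)
Op 4: place WK@(4,2)
Op 5: place WQ@(3,4)
Op 6: remove (3,1)
Op 7: place BB@(3,2)
Op 8: remove (3,2)
Op 9: place WR@(2,1)
Per-piece attacks for B:
B attacks (2,4): no

Answer: no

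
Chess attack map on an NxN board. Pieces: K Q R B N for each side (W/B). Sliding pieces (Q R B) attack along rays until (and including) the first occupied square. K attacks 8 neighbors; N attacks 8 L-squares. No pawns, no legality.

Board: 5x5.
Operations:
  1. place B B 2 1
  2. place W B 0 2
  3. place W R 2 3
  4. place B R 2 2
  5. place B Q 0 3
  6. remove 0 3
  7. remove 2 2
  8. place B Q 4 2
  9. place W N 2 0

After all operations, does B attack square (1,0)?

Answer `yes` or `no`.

Answer: yes

Derivation:
Op 1: place BB@(2,1)
Op 2: place WB@(0,2)
Op 3: place WR@(2,3)
Op 4: place BR@(2,2)
Op 5: place BQ@(0,3)
Op 6: remove (0,3)
Op 7: remove (2,2)
Op 8: place BQ@(4,2)
Op 9: place WN@(2,0)
Per-piece attacks for B:
  BB@(2,1): attacks (3,2) (4,3) (3,0) (1,2) (0,3) (1,0)
  BQ@(4,2): attacks (4,3) (4,4) (4,1) (4,0) (3,2) (2,2) (1,2) (0,2) (3,3) (2,4) (3,1) (2,0) [ray(-1,0) blocked at (0,2); ray(-1,-1) blocked at (2,0)]
B attacks (1,0): yes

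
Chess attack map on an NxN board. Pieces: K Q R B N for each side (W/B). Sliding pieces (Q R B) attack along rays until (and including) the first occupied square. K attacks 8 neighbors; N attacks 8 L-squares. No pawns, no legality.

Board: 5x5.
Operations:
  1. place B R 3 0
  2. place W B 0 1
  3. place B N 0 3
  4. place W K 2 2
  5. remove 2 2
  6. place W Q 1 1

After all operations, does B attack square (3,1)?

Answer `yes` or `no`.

Answer: yes

Derivation:
Op 1: place BR@(3,0)
Op 2: place WB@(0,1)
Op 3: place BN@(0,3)
Op 4: place WK@(2,2)
Op 5: remove (2,2)
Op 6: place WQ@(1,1)
Per-piece attacks for B:
  BN@(0,3): attacks (2,4) (1,1) (2,2)
  BR@(3,0): attacks (3,1) (3,2) (3,3) (3,4) (4,0) (2,0) (1,0) (0,0)
B attacks (3,1): yes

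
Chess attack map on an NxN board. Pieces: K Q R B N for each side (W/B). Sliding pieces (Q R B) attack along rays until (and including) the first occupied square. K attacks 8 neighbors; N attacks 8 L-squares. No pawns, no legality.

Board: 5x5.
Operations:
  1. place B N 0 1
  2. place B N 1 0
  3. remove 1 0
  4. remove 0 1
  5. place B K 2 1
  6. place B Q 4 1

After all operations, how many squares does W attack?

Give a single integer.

Answer: 0

Derivation:
Op 1: place BN@(0,1)
Op 2: place BN@(1,0)
Op 3: remove (1,0)
Op 4: remove (0,1)
Op 5: place BK@(2,1)
Op 6: place BQ@(4,1)
Per-piece attacks for W:
Union (0 distinct): (none)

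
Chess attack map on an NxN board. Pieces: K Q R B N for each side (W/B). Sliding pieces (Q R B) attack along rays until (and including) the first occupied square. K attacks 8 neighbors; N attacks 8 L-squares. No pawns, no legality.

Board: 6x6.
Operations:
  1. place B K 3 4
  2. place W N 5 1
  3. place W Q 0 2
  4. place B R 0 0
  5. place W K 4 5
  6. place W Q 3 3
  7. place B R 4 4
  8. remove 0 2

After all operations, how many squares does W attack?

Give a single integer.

Answer: 20

Derivation:
Op 1: place BK@(3,4)
Op 2: place WN@(5,1)
Op 3: place WQ@(0,2)
Op 4: place BR@(0,0)
Op 5: place WK@(4,5)
Op 6: place WQ@(3,3)
Op 7: place BR@(4,4)
Op 8: remove (0,2)
Per-piece attacks for W:
  WQ@(3,3): attacks (3,4) (3,2) (3,1) (3,0) (4,3) (5,3) (2,3) (1,3) (0,3) (4,4) (4,2) (5,1) (2,4) (1,5) (2,2) (1,1) (0,0) [ray(0,1) blocked at (3,4); ray(1,1) blocked at (4,4); ray(1,-1) blocked at (5,1); ray(-1,-1) blocked at (0,0)]
  WK@(4,5): attacks (4,4) (5,5) (3,5) (5,4) (3,4)
  WN@(5,1): attacks (4,3) (3,2) (3,0)
Union (20 distinct): (0,0) (0,3) (1,1) (1,3) (1,5) (2,2) (2,3) (2,4) (3,0) (3,1) (3,2) (3,4) (3,5) (4,2) (4,3) (4,4) (5,1) (5,3) (5,4) (5,5)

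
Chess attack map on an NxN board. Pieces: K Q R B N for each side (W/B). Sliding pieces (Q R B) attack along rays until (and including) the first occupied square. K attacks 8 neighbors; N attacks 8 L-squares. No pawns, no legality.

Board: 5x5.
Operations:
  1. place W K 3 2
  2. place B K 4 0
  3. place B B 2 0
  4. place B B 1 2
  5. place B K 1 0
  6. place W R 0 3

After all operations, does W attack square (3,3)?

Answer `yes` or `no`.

Op 1: place WK@(3,2)
Op 2: place BK@(4,0)
Op 3: place BB@(2,0)
Op 4: place BB@(1,2)
Op 5: place BK@(1,0)
Op 6: place WR@(0,3)
Per-piece attacks for W:
  WR@(0,3): attacks (0,4) (0,2) (0,1) (0,0) (1,3) (2,3) (3,3) (4,3)
  WK@(3,2): attacks (3,3) (3,1) (4,2) (2,2) (4,3) (4,1) (2,3) (2,1)
W attacks (3,3): yes

Answer: yes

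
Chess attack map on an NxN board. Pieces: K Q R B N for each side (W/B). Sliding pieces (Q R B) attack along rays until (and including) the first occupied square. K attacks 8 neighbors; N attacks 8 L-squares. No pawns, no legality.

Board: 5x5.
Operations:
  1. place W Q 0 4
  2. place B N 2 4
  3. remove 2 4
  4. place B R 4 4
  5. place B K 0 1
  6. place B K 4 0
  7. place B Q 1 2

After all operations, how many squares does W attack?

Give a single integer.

Answer: 11

Derivation:
Op 1: place WQ@(0,4)
Op 2: place BN@(2,4)
Op 3: remove (2,4)
Op 4: place BR@(4,4)
Op 5: place BK@(0,1)
Op 6: place BK@(4,0)
Op 7: place BQ@(1,2)
Per-piece attacks for W:
  WQ@(0,4): attacks (0,3) (0,2) (0,1) (1,4) (2,4) (3,4) (4,4) (1,3) (2,2) (3,1) (4,0) [ray(0,-1) blocked at (0,1); ray(1,0) blocked at (4,4); ray(1,-1) blocked at (4,0)]
Union (11 distinct): (0,1) (0,2) (0,3) (1,3) (1,4) (2,2) (2,4) (3,1) (3,4) (4,0) (4,4)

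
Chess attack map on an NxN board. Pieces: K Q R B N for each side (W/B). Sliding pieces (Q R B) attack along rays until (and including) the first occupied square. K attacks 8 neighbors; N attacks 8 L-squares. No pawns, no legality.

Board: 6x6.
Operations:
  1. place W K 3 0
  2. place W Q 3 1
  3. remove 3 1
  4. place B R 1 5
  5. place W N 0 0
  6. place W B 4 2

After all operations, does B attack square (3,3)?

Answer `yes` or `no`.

Answer: no

Derivation:
Op 1: place WK@(3,0)
Op 2: place WQ@(3,1)
Op 3: remove (3,1)
Op 4: place BR@(1,5)
Op 5: place WN@(0,0)
Op 6: place WB@(4,2)
Per-piece attacks for B:
  BR@(1,5): attacks (1,4) (1,3) (1,2) (1,1) (1,0) (2,5) (3,5) (4,5) (5,5) (0,5)
B attacks (3,3): no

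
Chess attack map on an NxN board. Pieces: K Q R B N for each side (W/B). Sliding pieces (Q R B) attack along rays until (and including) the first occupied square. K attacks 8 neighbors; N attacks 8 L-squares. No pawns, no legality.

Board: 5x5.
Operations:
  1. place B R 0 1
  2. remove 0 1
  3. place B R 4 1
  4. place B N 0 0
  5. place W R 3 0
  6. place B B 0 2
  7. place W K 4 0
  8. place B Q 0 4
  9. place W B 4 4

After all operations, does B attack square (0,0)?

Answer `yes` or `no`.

Answer: no

Derivation:
Op 1: place BR@(0,1)
Op 2: remove (0,1)
Op 3: place BR@(4,1)
Op 4: place BN@(0,0)
Op 5: place WR@(3,0)
Op 6: place BB@(0,2)
Op 7: place WK@(4,0)
Op 8: place BQ@(0,4)
Op 9: place WB@(4,4)
Per-piece attacks for B:
  BN@(0,0): attacks (1,2) (2,1)
  BB@(0,2): attacks (1,3) (2,4) (1,1) (2,0)
  BQ@(0,4): attacks (0,3) (0,2) (1,4) (2,4) (3,4) (4,4) (1,3) (2,2) (3,1) (4,0) [ray(0,-1) blocked at (0,2); ray(1,0) blocked at (4,4); ray(1,-1) blocked at (4,0)]
  BR@(4,1): attacks (4,2) (4,3) (4,4) (4,0) (3,1) (2,1) (1,1) (0,1) [ray(0,1) blocked at (4,4); ray(0,-1) blocked at (4,0)]
B attacks (0,0): no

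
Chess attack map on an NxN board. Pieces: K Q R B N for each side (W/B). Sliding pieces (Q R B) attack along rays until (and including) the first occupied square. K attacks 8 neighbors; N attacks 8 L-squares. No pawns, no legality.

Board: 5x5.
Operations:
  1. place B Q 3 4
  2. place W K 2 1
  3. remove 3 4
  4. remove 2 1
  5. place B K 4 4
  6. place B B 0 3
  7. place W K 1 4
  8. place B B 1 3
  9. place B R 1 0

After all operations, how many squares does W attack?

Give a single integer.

Answer: 5

Derivation:
Op 1: place BQ@(3,4)
Op 2: place WK@(2,1)
Op 3: remove (3,4)
Op 4: remove (2,1)
Op 5: place BK@(4,4)
Op 6: place BB@(0,3)
Op 7: place WK@(1,4)
Op 8: place BB@(1,3)
Op 9: place BR@(1,0)
Per-piece attacks for W:
  WK@(1,4): attacks (1,3) (2,4) (0,4) (2,3) (0,3)
Union (5 distinct): (0,3) (0,4) (1,3) (2,3) (2,4)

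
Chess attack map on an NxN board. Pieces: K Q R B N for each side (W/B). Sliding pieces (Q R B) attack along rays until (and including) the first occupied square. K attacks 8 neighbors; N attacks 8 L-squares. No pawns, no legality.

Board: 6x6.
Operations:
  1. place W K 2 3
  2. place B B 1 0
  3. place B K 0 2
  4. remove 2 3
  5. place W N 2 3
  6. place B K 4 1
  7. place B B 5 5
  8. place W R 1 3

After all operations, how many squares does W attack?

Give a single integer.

Op 1: place WK@(2,3)
Op 2: place BB@(1,0)
Op 3: place BK@(0,2)
Op 4: remove (2,3)
Op 5: place WN@(2,3)
Op 6: place BK@(4,1)
Op 7: place BB@(5,5)
Op 8: place WR@(1,3)
Per-piece attacks for W:
  WR@(1,3): attacks (1,4) (1,5) (1,2) (1,1) (1,0) (2,3) (0,3) [ray(0,-1) blocked at (1,0); ray(1,0) blocked at (2,3)]
  WN@(2,3): attacks (3,5) (4,4) (1,5) (0,4) (3,1) (4,2) (1,1) (0,2)
Union (13 distinct): (0,2) (0,3) (0,4) (1,0) (1,1) (1,2) (1,4) (1,5) (2,3) (3,1) (3,5) (4,2) (4,4)

Answer: 13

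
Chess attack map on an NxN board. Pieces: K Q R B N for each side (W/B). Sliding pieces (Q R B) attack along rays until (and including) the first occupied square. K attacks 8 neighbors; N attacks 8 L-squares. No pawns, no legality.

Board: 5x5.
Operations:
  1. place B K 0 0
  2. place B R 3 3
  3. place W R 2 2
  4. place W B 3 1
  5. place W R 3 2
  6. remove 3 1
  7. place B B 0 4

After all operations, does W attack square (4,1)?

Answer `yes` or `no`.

Answer: no

Derivation:
Op 1: place BK@(0,0)
Op 2: place BR@(3,3)
Op 3: place WR@(2,2)
Op 4: place WB@(3,1)
Op 5: place WR@(3,2)
Op 6: remove (3,1)
Op 7: place BB@(0,4)
Per-piece attacks for W:
  WR@(2,2): attacks (2,3) (2,4) (2,1) (2,0) (3,2) (1,2) (0,2) [ray(1,0) blocked at (3,2)]
  WR@(3,2): attacks (3,3) (3,1) (3,0) (4,2) (2,2) [ray(0,1) blocked at (3,3); ray(-1,0) blocked at (2,2)]
W attacks (4,1): no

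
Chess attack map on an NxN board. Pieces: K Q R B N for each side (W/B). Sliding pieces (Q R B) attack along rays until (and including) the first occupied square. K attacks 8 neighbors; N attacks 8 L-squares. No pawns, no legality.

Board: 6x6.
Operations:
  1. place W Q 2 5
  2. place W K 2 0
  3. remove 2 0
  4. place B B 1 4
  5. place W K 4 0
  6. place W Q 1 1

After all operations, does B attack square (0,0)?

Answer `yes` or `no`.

Answer: no

Derivation:
Op 1: place WQ@(2,5)
Op 2: place WK@(2,0)
Op 3: remove (2,0)
Op 4: place BB@(1,4)
Op 5: place WK@(4,0)
Op 6: place WQ@(1,1)
Per-piece attacks for B:
  BB@(1,4): attacks (2,5) (2,3) (3,2) (4,1) (5,0) (0,5) (0,3) [ray(1,1) blocked at (2,5)]
B attacks (0,0): no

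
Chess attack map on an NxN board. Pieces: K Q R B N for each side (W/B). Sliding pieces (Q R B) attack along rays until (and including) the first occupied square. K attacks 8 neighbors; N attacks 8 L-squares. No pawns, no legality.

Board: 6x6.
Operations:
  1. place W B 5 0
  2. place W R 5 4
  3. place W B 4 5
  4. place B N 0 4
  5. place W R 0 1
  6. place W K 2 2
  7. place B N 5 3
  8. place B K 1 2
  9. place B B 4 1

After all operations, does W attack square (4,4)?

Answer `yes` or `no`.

Answer: yes

Derivation:
Op 1: place WB@(5,0)
Op 2: place WR@(5,4)
Op 3: place WB@(4,5)
Op 4: place BN@(0,4)
Op 5: place WR@(0,1)
Op 6: place WK@(2,2)
Op 7: place BN@(5,3)
Op 8: place BK@(1,2)
Op 9: place BB@(4,1)
Per-piece attacks for W:
  WR@(0,1): attacks (0,2) (0,3) (0,4) (0,0) (1,1) (2,1) (3,1) (4,1) [ray(0,1) blocked at (0,4); ray(1,0) blocked at (4,1)]
  WK@(2,2): attacks (2,3) (2,1) (3,2) (1,2) (3,3) (3,1) (1,3) (1,1)
  WB@(4,5): attacks (5,4) (3,4) (2,3) (1,2) [ray(1,-1) blocked at (5,4); ray(-1,-1) blocked at (1,2)]
  WB@(5,0): attacks (4,1) [ray(-1,1) blocked at (4,1)]
  WR@(5,4): attacks (5,5) (5,3) (4,4) (3,4) (2,4) (1,4) (0,4) [ray(0,-1) blocked at (5,3); ray(-1,0) blocked at (0,4)]
W attacks (4,4): yes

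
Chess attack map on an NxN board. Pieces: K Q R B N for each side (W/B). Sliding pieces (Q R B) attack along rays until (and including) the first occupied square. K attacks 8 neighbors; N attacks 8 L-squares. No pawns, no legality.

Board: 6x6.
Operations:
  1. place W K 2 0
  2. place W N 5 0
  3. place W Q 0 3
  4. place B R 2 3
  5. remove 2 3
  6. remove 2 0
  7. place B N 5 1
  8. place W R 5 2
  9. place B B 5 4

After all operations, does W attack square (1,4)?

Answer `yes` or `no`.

Answer: yes

Derivation:
Op 1: place WK@(2,0)
Op 2: place WN@(5,0)
Op 3: place WQ@(0,3)
Op 4: place BR@(2,3)
Op 5: remove (2,3)
Op 6: remove (2,0)
Op 7: place BN@(5,1)
Op 8: place WR@(5,2)
Op 9: place BB@(5,4)
Per-piece attacks for W:
  WQ@(0,3): attacks (0,4) (0,5) (0,2) (0,1) (0,0) (1,3) (2,3) (3,3) (4,3) (5,3) (1,4) (2,5) (1,2) (2,1) (3,0)
  WN@(5,0): attacks (4,2) (3,1)
  WR@(5,2): attacks (5,3) (5,4) (5,1) (4,2) (3,2) (2,2) (1,2) (0,2) [ray(0,1) blocked at (5,4); ray(0,-1) blocked at (5,1)]
W attacks (1,4): yes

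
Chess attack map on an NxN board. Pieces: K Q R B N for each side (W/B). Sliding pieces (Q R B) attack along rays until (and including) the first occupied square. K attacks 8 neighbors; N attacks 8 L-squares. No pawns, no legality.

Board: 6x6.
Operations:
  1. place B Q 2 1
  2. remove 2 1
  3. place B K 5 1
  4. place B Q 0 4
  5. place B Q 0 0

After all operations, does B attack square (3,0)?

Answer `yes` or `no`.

Op 1: place BQ@(2,1)
Op 2: remove (2,1)
Op 3: place BK@(5,1)
Op 4: place BQ@(0,4)
Op 5: place BQ@(0,0)
Per-piece attacks for B:
  BQ@(0,0): attacks (0,1) (0,2) (0,3) (0,4) (1,0) (2,0) (3,0) (4,0) (5,0) (1,1) (2,2) (3,3) (4,4) (5,5) [ray(0,1) blocked at (0,4)]
  BQ@(0,4): attacks (0,5) (0,3) (0,2) (0,1) (0,0) (1,4) (2,4) (3,4) (4,4) (5,4) (1,5) (1,3) (2,2) (3,1) (4,0) [ray(0,-1) blocked at (0,0)]
  BK@(5,1): attacks (5,2) (5,0) (4,1) (4,2) (4,0)
B attacks (3,0): yes

Answer: yes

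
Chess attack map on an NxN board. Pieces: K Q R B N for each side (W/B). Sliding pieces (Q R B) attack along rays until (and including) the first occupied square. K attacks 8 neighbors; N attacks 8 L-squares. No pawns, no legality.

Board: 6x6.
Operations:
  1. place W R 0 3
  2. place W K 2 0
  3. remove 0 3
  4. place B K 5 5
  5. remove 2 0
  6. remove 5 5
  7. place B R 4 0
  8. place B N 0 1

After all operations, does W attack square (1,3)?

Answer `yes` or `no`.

Answer: no

Derivation:
Op 1: place WR@(0,3)
Op 2: place WK@(2,0)
Op 3: remove (0,3)
Op 4: place BK@(5,5)
Op 5: remove (2,0)
Op 6: remove (5,5)
Op 7: place BR@(4,0)
Op 8: place BN@(0,1)
Per-piece attacks for W:
W attacks (1,3): no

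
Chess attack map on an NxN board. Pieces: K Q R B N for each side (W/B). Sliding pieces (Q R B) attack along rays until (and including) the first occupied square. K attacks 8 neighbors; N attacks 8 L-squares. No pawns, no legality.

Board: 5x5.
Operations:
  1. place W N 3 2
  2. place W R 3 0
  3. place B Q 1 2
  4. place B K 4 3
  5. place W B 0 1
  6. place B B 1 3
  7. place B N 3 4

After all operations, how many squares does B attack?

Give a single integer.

Op 1: place WN@(3,2)
Op 2: place WR@(3,0)
Op 3: place BQ@(1,2)
Op 4: place BK@(4,3)
Op 5: place WB@(0,1)
Op 6: place BB@(1,3)
Op 7: place BN@(3,4)
Per-piece attacks for B:
  BQ@(1,2): attacks (1,3) (1,1) (1,0) (2,2) (3,2) (0,2) (2,3) (3,4) (2,1) (3,0) (0,3) (0,1) [ray(0,1) blocked at (1,3); ray(1,0) blocked at (3,2); ray(1,1) blocked at (3,4); ray(1,-1) blocked at (3,0); ray(-1,-1) blocked at (0,1)]
  BB@(1,3): attacks (2,4) (2,2) (3,1) (4,0) (0,4) (0,2)
  BN@(3,4): attacks (4,2) (2,2) (1,3)
  BK@(4,3): attacks (4,4) (4,2) (3,3) (3,4) (3,2)
Union (19 distinct): (0,1) (0,2) (0,3) (0,4) (1,0) (1,1) (1,3) (2,1) (2,2) (2,3) (2,4) (3,0) (3,1) (3,2) (3,3) (3,4) (4,0) (4,2) (4,4)

Answer: 19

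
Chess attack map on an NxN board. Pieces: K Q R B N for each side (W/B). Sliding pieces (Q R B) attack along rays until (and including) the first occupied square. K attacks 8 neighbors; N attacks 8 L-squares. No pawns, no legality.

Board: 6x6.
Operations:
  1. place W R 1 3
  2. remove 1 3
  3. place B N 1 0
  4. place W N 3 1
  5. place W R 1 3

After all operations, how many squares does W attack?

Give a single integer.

Op 1: place WR@(1,3)
Op 2: remove (1,3)
Op 3: place BN@(1,0)
Op 4: place WN@(3,1)
Op 5: place WR@(1,3)
Per-piece attacks for W:
  WR@(1,3): attacks (1,4) (1,5) (1,2) (1,1) (1,0) (2,3) (3,3) (4,3) (5,3) (0,3) [ray(0,-1) blocked at (1,0)]
  WN@(3,1): attacks (4,3) (5,2) (2,3) (1,2) (5,0) (1,0)
Union (12 distinct): (0,3) (1,0) (1,1) (1,2) (1,4) (1,5) (2,3) (3,3) (4,3) (5,0) (5,2) (5,3)

Answer: 12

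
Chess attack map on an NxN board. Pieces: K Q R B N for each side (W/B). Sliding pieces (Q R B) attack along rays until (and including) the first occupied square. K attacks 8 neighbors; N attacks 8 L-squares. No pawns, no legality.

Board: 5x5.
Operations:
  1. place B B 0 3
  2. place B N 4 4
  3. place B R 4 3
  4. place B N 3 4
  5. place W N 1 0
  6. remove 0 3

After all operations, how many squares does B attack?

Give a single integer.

Op 1: place BB@(0,3)
Op 2: place BN@(4,4)
Op 3: place BR@(4,3)
Op 4: place BN@(3,4)
Op 5: place WN@(1,0)
Op 6: remove (0,3)
Per-piece attacks for B:
  BN@(3,4): attacks (4,2) (2,2) (1,3)
  BR@(4,3): attacks (4,4) (4,2) (4,1) (4,0) (3,3) (2,3) (1,3) (0,3) [ray(0,1) blocked at (4,4)]
  BN@(4,4): attacks (3,2) (2,3)
Union (10 distinct): (0,3) (1,3) (2,2) (2,3) (3,2) (3,3) (4,0) (4,1) (4,2) (4,4)

Answer: 10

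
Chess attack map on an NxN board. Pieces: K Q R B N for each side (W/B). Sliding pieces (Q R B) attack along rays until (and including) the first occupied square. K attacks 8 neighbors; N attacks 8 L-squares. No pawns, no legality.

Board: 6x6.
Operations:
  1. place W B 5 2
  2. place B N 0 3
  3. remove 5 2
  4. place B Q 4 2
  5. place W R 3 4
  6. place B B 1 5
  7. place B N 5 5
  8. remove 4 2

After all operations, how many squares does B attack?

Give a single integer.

Answer: 10

Derivation:
Op 1: place WB@(5,2)
Op 2: place BN@(0,3)
Op 3: remove (5,2)
Op 4: place BQ@(4,2)
Op 5: place WR@(3,4)
Op 6: place BB@(1,5)
Op 7: place BN@(5,5)
Op 8: remove (4,2)
Per-piece attacks for B:
  BN@(0,3): attacks (1,5) (2,4) (1,1) (2,2)
  BB@(1,5): attacks (2,4) (3,3) (4,2) (5,1) (0,4)
  BN@(5,5): attacks (4,3) (3,4)
Union (10 distinct): (0,4) (1,1) (1,5) (2,2) (2,4) (3,3) (3,4) (4,2) (4,3) (5,1)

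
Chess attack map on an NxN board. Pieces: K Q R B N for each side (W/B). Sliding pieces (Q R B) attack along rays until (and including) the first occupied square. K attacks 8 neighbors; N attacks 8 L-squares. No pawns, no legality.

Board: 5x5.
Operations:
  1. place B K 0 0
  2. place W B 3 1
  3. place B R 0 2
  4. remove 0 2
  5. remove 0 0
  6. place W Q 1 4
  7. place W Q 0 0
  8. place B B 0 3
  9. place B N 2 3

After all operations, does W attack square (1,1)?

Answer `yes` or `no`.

Answer: yes

Derivation:
Op 1: place BK@(0,0)
Op 2: place WB@(3,1)
Op 3: place BR@(0,2)
Op 4: remove (0,2)
Op 5: remove (0,0)
Op 6: place WQ@(1,4)
Op 7: place WQ@(0,0)
Op 8: place BB@(0,3)
Op 9: place BN@(2,3)
Per-piece attacks for W:
  WQ@(0,0): attacks (0,1) (0,2) (0,3) (1,0) (2,0) (3,0) (4,0) (1,1) (2,2) (3,3) (4,4) [ray(0,1) blocked at (0,3)]
  WQ@(1,4): attacks (1,3) (1,2) (1,1) (1,0) (2,4) (3,4) (4,4) (0,4) (2,3) (0,3) [ray(1,-1) blocked at (2,3); ray(-1,-1) blocked at (0,3)]
  WB@(3,1): attacks (4,2) (4,0) (2,2) (1,3) (0,4) (2,0)
W attacks (1,1): yes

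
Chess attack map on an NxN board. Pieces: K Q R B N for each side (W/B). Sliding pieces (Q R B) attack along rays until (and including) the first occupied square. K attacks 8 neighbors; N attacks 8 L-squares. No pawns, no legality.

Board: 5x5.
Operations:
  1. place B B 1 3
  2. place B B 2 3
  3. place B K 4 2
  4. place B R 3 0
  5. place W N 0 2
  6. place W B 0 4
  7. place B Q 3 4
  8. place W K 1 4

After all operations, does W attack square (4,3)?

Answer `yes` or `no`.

Op 1: place BB@(1,3)
Op 2: place BB@(2,3)
Op 3: place BK@(4,2)
Op 4: place BR@(3,0)
Op 5: place WN@(0,2)
Op 6: place WB@(0,4)
Op 7: place BQ@(3,4)
Op 8: place WK@(1,4)
Per-piece attacks for W:
  WN@(0,2): attacks (1,4) (2,3) (1,0) (2,1)
  WB@(0,4): attacks (1,3) [ray(1,-1) blocked at (1,3)]
  WK@(1,4): attacks (1,3) (2,4) (0,4) (2,3) (0,3)
W attacks (4,3): no

Answer: no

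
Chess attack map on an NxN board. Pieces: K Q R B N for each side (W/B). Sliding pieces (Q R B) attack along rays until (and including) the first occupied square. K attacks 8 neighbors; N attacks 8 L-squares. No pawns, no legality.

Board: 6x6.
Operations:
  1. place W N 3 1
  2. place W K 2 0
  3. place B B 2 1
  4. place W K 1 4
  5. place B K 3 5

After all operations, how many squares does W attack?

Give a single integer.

Answer: 17

Derivation:
Op 1: place WN@(3,1)
Op 2: place WK@(2,0)
Op 3: place BB@(2,1)
Op 4: place WK@(1,4)
Op 5: place BK@(3,5)
Per-piece attacks for W:
  WK@(1,4): attacks (1,5) (1,3) (2,4) (0,4) (2,5) (2,3) (0,5) (0,3)
  WK@(2,0): attacks (2,1) (3,0) (1,0) (3,1) (1,1)
  WN@(3,1): attacks (4,3) (5,2) (2,3) (1,2) (5,0) (1,0)
Union (17 distinct): (0,3) (0,4) (0,5) (1,0) (1,1) (1,2) (1,3) (1,5) (2,1) (2,3) (2,4) (2,5) (3,0) (3,1) (4,3) (5,0) (5,2)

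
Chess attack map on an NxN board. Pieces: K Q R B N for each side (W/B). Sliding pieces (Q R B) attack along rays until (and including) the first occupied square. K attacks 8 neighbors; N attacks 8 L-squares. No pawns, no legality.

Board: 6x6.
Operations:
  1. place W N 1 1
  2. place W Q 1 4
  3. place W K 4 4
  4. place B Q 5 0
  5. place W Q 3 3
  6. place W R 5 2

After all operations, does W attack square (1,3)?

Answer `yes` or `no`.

Answer: yes

Derivation:
Op 1: place WN@(1,1)
Op 2: place WQ@(1,4)
Op 3: place WK@(4,4)
Op 4: place BQ@(5,0)
Op 5: place WQ@(3,3)
Op 6: place WR@(5,2)
Per-piece attacks for W:
  WN@(1,1): attacks (2,3) (3,2) (0,3) (3,0)
  WQ@(1,4): attacks (1,5) (1,3) (1,2) (1,1) (2,4) (3,4) (4,4) (0,4) (2,5) (2,3) (3,2) (4,1) (5,0) (0,5) (0,3) [ray(0,-1) blocked at (1,1); ray(1,0) blocked at (4,4); ray(1,-1) blocked at (5,0)]
  WQ@(3,3): attacks (3,4) (3,5) (3,2) (3,1) (3,0) (4,3) (5,3) (2,3) (1,3) (0,3) (4,4) (4,2) (5,1) (2,4) (1,5) (2,2) (1,1) [ray(1,1) blocked at (4,4); ray(-1,-1) blocked at (1,1)]
  WK@(4,4): attacks (4,5) (4,3) (5,4) (3,4) (5,5) (5,3) (3,5) (3,3)
  WR@(5,2): attacks (5,3) (5,4) (5,5) (5,1) (5,0) (4,2) (3,2) (2,2) (1,2) (0,2) [ray(0,-1) blocked at (5,0)]
W attacks (1,3): yes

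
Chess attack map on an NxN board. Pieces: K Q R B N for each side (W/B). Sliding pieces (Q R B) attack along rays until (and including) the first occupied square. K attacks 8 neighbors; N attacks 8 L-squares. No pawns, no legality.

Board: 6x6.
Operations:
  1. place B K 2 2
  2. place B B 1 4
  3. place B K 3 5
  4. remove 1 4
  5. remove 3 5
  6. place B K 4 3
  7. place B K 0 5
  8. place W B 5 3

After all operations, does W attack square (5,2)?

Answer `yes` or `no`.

Op 1: place BK@(2,2)
Op 2: place BB@(1,4)
Op 3: place BK@(3,5)
Op 4: remove (1,4)
Op 5: remove (3,5)
Op 6: place BK@(4,3)
Op 7: place BK@(0,5)
Op 8: place WB@(5,3)
Per-piece attacks for W:
  WB@(5,3): attacks (4,4) (3,5) (4,2) (3,1) (2,0)
W attacks (5,2): no

Answer: no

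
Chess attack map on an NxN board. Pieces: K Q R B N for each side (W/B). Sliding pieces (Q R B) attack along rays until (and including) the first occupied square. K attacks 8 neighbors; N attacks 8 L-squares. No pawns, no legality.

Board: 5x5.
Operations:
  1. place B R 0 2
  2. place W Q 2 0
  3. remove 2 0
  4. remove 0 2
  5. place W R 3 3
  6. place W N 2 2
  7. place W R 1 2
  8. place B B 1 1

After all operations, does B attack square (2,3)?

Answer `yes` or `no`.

Answer: no

Derivation:
Op 1: place BR@(0,2)
Op 2: place WQ@(2,0)
Op 3: remove (2,0)
Op 4: remove (0,2)
Op 5: place WR@(3,3)
Op 6: place WN@(2,2)
Op 7: place WR@(1,2)
Op 8: place BB@(1,1)
Per-piece attacks for B:
  BB@(1,1): attacks (2,2) (2,0) (0,2) (0,0) [ray(1,1) blocked at (2,2)]
B attacks (2,3): no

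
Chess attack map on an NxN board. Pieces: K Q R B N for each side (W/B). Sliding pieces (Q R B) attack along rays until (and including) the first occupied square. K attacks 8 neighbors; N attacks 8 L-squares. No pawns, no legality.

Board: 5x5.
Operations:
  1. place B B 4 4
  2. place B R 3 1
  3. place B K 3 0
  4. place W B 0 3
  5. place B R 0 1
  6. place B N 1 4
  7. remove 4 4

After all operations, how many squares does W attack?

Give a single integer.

Answer: 4

Derivation:
Op 1: place BB@(4,4)
Op 2: place BR@(3,1)
Op 3: place BK@(3,0)
Op 4: place WB@(0,3)
Op 5: place BR@(0,1)
Op 6: place BN@(1,4)
Op 7: remove (4,4)
Per-piece attacks for W:
  WB@(0,3): attacks (1,4) (1,2) (2,1) (3,0) [ray(1,1) blocked at (1,4); ray(1,-1) blocked at (3,0)]
Union (4 distinct): (1,2) (1,4) (2,1) (3,0)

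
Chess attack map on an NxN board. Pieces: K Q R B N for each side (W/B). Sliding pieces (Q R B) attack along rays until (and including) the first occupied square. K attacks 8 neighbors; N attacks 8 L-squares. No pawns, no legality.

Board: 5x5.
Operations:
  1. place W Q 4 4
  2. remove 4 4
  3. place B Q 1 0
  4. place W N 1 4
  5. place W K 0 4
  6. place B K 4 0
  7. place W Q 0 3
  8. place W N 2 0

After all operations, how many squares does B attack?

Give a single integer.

Op 1: place WQ@(4,4)
Op 2: remove (4,4)
Op 3: place BQ@(1,0)
Op 4: place WN@(1,4)
Op 5: place WK@(0,4)
Op 6: place BK@(4,0)
Op 7: place WQ@(0,3)
Op 8: place WN@(2,0)
Per-piece attacks for B:
  BQ@(1,0): attacks (1,1) (1,2) (1,3) (1,4) (2,0) (0,0) (2,1) (3,2) (4,3) (0,1) [ray(0,1) blocked at (1,4); ray(1,0) blocked at (2,0)]
  BK@(4,0): attacks (4,1) (3,0) (3,1)
Union (13 distinct): (0,0) (0,1) (1,1) (1,2) (1,3) (1,4) (2,0) (2,1) (3,0) (3,1) (3,2) (4,1) (4,3)

Answer: 13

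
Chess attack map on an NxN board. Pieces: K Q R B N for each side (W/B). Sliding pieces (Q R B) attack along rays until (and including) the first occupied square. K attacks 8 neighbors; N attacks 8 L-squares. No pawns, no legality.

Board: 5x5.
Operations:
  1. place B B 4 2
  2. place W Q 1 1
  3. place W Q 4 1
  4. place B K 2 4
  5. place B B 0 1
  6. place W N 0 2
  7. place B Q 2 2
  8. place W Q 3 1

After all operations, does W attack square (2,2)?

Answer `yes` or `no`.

Op 1: place BB@(4,2)
Op 2: place WQ@(1,1)
Op 3: place WQ@(4,1)
Op 4: place BK@(2,4)
Op 5: place BB@(0,1)
Op 6: place WN@(0,2)
Op 7: place BQ@(2,2)
Op 8: place WQ@(3,1)
Per-piece attacks for W:
  WN@(0,2): attacks (1,4) (2,3) (1,0) (2,1)
  WQ@(1,1): attacks (1,2) (1,3) (1,4) (1,0) (2,1) (3,1) (0,1) (2,2) (2,0) (0,2) (0,0) [ray(1,0) blocked at (3,1); ray(-1,0) blocked at (0,1); ray(1,1) blocked at (2,2); ray(-1,1) blocked at (0,2)]
  WQ@(3,1): attacks (3,2) (3,3) (3,4) (3,0) (4,1) (2,1) (1,1) (4,2) (4,0) (2,2) (2,0) [ray(1,0) blocked at (4,1); ray(-1,0) blocked at (1,1); ray(1,1) blocked at (4,2); ray(-1,1) blocked at (2,2)]
  WQ@(4,1): attacks (4,2) (4,0) (3,1) (3,2) (2,3) (1,4) (3,0) [ray(0,1) blocked at (4,2); ray(-1,0) blocked at (3,1)]
W attacks (2,2): yes

Answer: yes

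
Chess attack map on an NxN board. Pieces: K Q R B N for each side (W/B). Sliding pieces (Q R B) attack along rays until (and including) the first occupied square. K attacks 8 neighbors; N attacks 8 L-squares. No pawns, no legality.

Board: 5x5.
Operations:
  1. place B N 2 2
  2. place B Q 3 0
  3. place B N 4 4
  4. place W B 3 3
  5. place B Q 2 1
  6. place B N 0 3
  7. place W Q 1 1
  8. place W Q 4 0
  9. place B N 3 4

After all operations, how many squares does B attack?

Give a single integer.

Op 1: place BN@(2,2)
Op 2: place BQ@(3,0)
Op 3: place BN@(4,4)
Op 4: place WB@(3,3)
Op 5: place BQ@(2,1)
Op 6: place BN@(0,3)
Op 7: place WQ@(1,1)
Op 8: place WQ@(4,0)
Op 9: place BN@(3,4)
Per-piece attacks for B:
  BN@(0,3): attacks (2,4) (1,1) (2,2)
  BQ@(2,1): attacks (2,2) (2,0) (3,1) (4,1) (1,1) (3,2) (4,3) (3,0) (1,2) (0,3) (1,0) [ray(0,1) blocked at (2,2); ray(-1,0) blocked at (1,1); ray(1,-1) blocked at (3,0); ray(-1,1) blocked at (0,3)]
  BN@(2,2): attacks (3,4) (4,3) (1,4) (0,3) (3,0) (4,1) (1,0) (0,1)
  BQ@(3,0): attacks (3,1) (3,2) (3,3) (4,0) (2,0) (1,0) (0,0) (4,1) (2,1) [ray(0,1) blocked at (3,3); ray(1,0) blocked at (4,0); ray(-1,1) blocked at (2,1)]
  BN@(3,4): attacks (4,2) (2,2) (1,3)
  BN@(4,4): attacks (3,2) (2,3)
Union (22 distinct): (0,0) (0,1) (0,3) (1,0) (1,1) (1,2) (1,3) (1,4) (2,0) (2,1) (2,2) (2,3) (2,4) (3,0) (3,1) (3,2) (3,3) (3,4) (4,0) (4,1) (4,2) (4,3)

Answer: 22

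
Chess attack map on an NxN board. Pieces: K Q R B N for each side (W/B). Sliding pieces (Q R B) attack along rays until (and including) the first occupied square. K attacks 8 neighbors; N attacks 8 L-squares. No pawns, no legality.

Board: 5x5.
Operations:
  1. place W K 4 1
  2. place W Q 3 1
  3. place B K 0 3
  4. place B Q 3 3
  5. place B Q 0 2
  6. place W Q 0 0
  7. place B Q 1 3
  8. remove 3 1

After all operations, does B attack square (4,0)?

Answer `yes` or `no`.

Answer: yes

Derivation:
Op 1: place WK@(4,1)
Op 2: place WQ@(3,1)
Op 3: place BK@(0,3)
Op 4: place BQ@(3,3)
Op 5: place BQ@(0,2)
Op 6: place WQ@(0,0)
Op 7: place BQ@(1,3)
Op 8: remove (3,1)
Per-piece attacks for B:
  BQ@(0,2): attacks (0,3) (0,1) (0,0) (1,2) (2,2) (3,2) (4,2) (1,3) (1,1) (2,0) [ray(0,1) blocked at (0,3); ray(0,-1) blocked at (0,0); ray(1,1) blocked at (1,3)]
  BK@(0,3): attacks (0,4) (0,2) (1,3) (1,4) (1,2)
  BQ@(1,3): attacks (1,4) (1,2) (1,1) (1,0) (2,3) (3,3) (0,3) (2,4) (2,2) (3,1) (4,0) (0,4) (0,2) [ray(1,0) blocked at (3,3); ray(-1,0) blocked at (0,3); ray(-1,-1) blocked at (0,2)]
  BQ@(3,3): attacks (3,4) (3,2) (3,1) (3,0) (4,3) (2,3) (1,3) (4,4) (4,2) (2,4) (2,2) (1,1) (0,0) [ray(-1,0) blocked at (1,3); ray(-1,-1) blocked at (0,0)]
B attacks (4,0): yes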